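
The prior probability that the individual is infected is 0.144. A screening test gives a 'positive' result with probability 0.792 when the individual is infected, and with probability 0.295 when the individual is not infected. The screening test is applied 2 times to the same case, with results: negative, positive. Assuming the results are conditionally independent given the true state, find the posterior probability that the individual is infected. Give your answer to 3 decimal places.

Posterior P(H) ≈ 0.118

With H the event that the individual is infected, the joint likelihood of the observed sequence is P(data|H) = 0.208·0.792 = 0.16474 and P(data|¬H) = 0.705·0.295 = 0.20797.
Bayes: P(H|data) = 0.144·0.16474 / (0.144·0.16474 + 0.856·0.20797) = 0.023722/0.20175 = 0.1176.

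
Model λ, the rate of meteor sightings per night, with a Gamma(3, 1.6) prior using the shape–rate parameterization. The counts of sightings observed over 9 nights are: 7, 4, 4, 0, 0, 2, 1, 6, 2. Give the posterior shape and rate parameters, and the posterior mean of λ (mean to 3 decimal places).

Posterior: Gamma(shape=29, rate=10.6); mean ≈ 2.736

Total count ∑xᵢ = 26 over n = 9 nights.
Gamma is conjugate to the Poisson likelihood: posterior is Gamma(shape = 3+26 = 29, rate = 1.6+9 = 10.6).
E[λ | data] = 29/10.6 = 2.736.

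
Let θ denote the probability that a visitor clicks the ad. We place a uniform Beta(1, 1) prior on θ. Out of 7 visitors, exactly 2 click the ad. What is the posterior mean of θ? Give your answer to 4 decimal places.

Posterior mean ≈ 0.3333

Observing 2 successes and 5 failures updates Beta(1, 1) by adding the success and failure counts to the two shape parameters: α = 1+2 = 3, β = 1+5 = 6.
E[θ | data] = 3/(3+6) = 0.3333.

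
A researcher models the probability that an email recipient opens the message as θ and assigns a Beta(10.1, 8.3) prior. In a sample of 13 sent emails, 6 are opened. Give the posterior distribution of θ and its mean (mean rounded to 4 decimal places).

Posterior: Beta(16.1, 15.3); mean ≈ 0.5127

Observing 6 successes and 7 failures updates Beta(10.1, 8.3) by adding the success and failure counts to the two shape parameters: α = 10.1+6 = 16.1, β = 8.3+7 = 15.3.
E[θ | data] = 16.1/(16.1+15.3) = 0.5127.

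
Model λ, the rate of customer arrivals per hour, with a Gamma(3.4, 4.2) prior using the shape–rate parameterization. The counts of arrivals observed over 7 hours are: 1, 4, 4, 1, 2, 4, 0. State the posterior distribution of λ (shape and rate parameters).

Posterior: Gamma(shape=19.4, rate=11.2)

Total count ∑xᵢ = 16 over n = 7 hours.
Gamma is conjugate to the Poisson likelihood: posterior is Gamma(shape = 3.4+16 = 19.4, rate = 4.2+7 = 11.2).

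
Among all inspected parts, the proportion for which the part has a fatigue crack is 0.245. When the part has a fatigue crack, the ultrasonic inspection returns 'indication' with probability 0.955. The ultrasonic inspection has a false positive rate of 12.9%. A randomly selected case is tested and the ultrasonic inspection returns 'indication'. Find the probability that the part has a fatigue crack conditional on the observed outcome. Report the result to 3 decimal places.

P(H | E) ≈ 0.706

Write H for 'the part has a fatigue crack'. Prior odds H:¬H = 0.245/0.755 = 0.32450. For the 'indication' outcome, the likelihood ratio is 0.955/0.129 = 7.4031.
Posterior odds = 0.32450 × 7.4031 = 2.4023, so P(H|E) = 2.4023/(1+2.4023) = 0.706.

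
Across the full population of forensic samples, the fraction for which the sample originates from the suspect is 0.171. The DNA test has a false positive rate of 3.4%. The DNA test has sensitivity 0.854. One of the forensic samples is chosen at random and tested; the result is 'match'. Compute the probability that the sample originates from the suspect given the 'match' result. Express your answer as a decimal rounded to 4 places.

Write H for 'the sample originates from the suspect'. Prior odds H:¬H = 0.171/0.829 = 0.20627. For the 'match' outcome, the likelihood ratio is 0.854/0.034 = 25.118.
Posterior odds = 0.20627 × 25.118 = 5.1811, so P(H|E) = 5.1811/(1+5.1811) = 0.8382.

P(H | E) ≈ 0.8382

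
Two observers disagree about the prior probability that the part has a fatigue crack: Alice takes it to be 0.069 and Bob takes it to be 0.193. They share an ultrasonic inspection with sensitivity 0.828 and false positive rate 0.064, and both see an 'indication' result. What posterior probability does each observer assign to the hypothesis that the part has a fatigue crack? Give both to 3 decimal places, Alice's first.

The likelihood ratio for an 'indication' result is 0.828/0.064 = 12.937.
Alice: prior odds 0.069/0.931 = 0.074114; posterior odds 0.95885; posterior probability 0.489.
Bob: prior odds 0.193/0.807 = 0.23916; posterior odds 3.0941; posterior probability 0.756.

Alice: 0.489; Bob: 0.756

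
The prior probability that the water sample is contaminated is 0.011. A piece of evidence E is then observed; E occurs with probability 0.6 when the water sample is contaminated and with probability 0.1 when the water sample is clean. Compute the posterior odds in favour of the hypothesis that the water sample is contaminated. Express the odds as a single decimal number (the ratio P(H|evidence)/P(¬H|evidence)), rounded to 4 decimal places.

Posterior odds ≈ 0.0667

Prior odds = 0.011/(1−0.011) = 0.011122. In log-odds, ln(0.011122) = -4.4988.
Add log likelihood ratio: ln(6.0000) = 1.7918.
Posterior log-odds = -2.7070, so posterior odds = exp(-2.7070) = 0.066734.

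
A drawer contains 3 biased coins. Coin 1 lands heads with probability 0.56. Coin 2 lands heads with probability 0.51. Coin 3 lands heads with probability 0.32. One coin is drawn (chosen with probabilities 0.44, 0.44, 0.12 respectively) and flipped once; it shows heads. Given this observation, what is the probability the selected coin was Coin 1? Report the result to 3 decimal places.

Tabulate prior·likelihood by source: [1] prior 0.44, lik 0.56, product 0.2464; [2] prior 0.44, lik 0.51, product 0.2244; [3] prior 0.12, lik 0.32, product 0.03840.
Normalizing constant = 0.50920; the posterior for Coin 1 is its product over the sum, 0.2464/0.50920 = 0.484.

Posterior probability ≈ 0.484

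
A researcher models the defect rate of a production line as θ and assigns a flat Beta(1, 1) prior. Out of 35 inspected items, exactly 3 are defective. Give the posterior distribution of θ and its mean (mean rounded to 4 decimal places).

Posterior: Beta(4, 33); mean ≈ 0.1081

The binomial likelihood is conjugate to the Beta prior: with 3 successes and 32 failures, the posterior is Beta(1+3, 1+32) = Beta(4, 33).
Posterior mean = α/(α+β) = 4/37 = 0.1081.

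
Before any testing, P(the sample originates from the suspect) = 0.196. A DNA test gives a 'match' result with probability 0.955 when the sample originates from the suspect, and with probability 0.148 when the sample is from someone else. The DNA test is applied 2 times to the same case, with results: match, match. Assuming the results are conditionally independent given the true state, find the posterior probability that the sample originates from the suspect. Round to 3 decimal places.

With H the event that the sample originates from the suspect, the joint likelihood of the observed sequence is P(data|H) = 0.955·0.955 = 0.91202 and P(data|¬H) = 0.148·0.148 = 0.021904.
Bayes: P(H|data) = 0.196·0.91202 / (0.196·0.91202 + 0.804·0.021904) = 0.17876/0.19637 = 0.9103.

Posterior P(H) ≈ 0.910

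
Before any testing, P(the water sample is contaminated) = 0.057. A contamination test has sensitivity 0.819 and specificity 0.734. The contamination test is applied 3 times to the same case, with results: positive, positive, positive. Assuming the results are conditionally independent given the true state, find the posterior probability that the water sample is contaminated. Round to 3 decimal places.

With H the event that the water sample is contaminated, the joint likelihood of the observed sequence is P(data|H) = 0.819·0.819·0.819 = 0.54935 and P(data|¬H) = 0.266·0.266·0.266 = 0.018821.
Bayes: P(H|data) = 0.057·0.54935 / (0.057·0.54935 + 0.943·0.018821) = 0.031313/0.049061 = 0.6382.

Posterior P(H) ≈ 0.638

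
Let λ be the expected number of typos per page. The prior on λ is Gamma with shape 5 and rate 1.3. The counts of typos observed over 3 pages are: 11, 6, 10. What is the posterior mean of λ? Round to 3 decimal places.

Total count ∑xᵢ = 27 over n = 3 pages.
Gamma is conjugate to the Poisson likelihood: posterior is Gamma(shape = 5+27 = 32, rate = 1.3+3 = 4.3).
Posterior mean = shape/rate = 32/4.3 = 7.442.

Posterior mean ≈ 7.442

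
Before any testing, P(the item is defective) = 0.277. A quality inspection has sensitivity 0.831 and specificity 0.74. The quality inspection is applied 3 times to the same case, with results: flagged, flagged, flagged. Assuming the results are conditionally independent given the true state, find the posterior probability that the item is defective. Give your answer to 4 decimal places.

Let H be the event that the item is defective; start with P(H) = 0.277. P('flagged'|H) = 0.831, P('flagged'|¬H) = 0.26.
Update on result 1 ('flagged'): P(H) ← 0.831·0.2770 / (0.831·0.2770 + 0.26·0.7230) = 0.23019/0.41817 = 0.5505.
Update on result 2 ('flagged'): P(H) ← 0.831·0.5505 / (0.831·0.5505 + 0.26·0.4495) = 0.45744/0.57432 = 0.7965.
Update on result 3 ('flagged'): P(H) ← 0.831·0.7965 / (0.831·0.7965 + 0.26·0.2035) = 0.66188/0.71480 = 0.9260.

Posterior P(H) ≈ 0.9260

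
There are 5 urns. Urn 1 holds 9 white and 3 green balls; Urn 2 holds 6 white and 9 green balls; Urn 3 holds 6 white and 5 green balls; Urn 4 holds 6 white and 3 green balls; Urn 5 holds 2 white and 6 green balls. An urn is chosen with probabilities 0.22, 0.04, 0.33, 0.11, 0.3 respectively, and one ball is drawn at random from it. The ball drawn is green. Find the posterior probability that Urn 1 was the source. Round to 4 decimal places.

P(green|Urn 1) = 0.25; P(green|Urn 2) = 0.6; P(green|Urn 3) = 0.4545; P(green|Urn 4) = 0.3333; P(green|Urn 5) = 0.75.
Prior × likelihood for each source: 0.22·0.25=0.05500, 0.04·0.6=0.02400, 0.33·0.4545=0.1500, 0.11·0.3333=0.03667, 0.3·0.75=0.2250. Summing gives P(green) = 0.49067.
P(Urn 1 | green) = 0.05500 / 0.49067 = 0.1121.

Posterior probability ≈ 0.1121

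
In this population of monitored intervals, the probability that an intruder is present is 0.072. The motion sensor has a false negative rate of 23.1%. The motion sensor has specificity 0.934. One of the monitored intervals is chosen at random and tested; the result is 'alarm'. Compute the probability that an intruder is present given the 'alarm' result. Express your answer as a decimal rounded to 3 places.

Let H be the event that an intruder is present. P(H) = 0.072, so P(¬H) = 0.928. With E the 'alarm' result, P(E|H) = 0.769 and P(E|¬H) = 0.066.
P(E) = 0.769·0.072 + 0.066·0.928 = 0.055368 + 0.061248 = 0.11662.
By Bayes' theorem, P(H|E) = 0.055368 / 0.11662 = 0.475.

P(H | E) ≈ 0.475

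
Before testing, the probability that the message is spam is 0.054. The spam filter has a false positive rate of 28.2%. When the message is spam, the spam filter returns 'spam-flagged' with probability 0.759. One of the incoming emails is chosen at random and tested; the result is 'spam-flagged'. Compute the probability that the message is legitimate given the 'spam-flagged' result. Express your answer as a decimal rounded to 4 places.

P(¬H | E) ≈ 0.8668

Let H be the event that the message is spam. P(H) = 0.054, so P(¬H) = 0.946. With E the 'spam-flagged' result, P(E|H) = 0.759 and P(E|¬H) = 0.282.
P(E) = 0.759·0.054 + 0.282·0.946 = 0.040986 + 0.26677 = 0.30776.
By Bayes' theorem, P(H|E) = 0.040986 / 0.30776 = 0.1332. Hence P(¬H|E) = 1 − 0.1332 = 0.8668.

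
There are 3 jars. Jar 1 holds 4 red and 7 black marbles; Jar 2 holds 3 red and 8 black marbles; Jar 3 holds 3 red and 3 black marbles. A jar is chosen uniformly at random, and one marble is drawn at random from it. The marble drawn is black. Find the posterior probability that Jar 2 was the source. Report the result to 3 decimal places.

Tabulate prior·likelihood by source: [1] prior 0.333333, lik 0.6364, product 0.2121; [2] prior 0.333333, lik 0.7273, product 0.2424; [3] prior 0.333333, lik 0.5, product 0.1667.
Normalizing constant = 0.62121; the posterior for Jar 2 is its product over the sum, 0.2424/0.62121 = 0.390.

Posterior probability ≈ 0.390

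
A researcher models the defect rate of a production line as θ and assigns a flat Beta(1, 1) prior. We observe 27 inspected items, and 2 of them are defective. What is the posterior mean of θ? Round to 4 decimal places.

The binomial likelihood is conjugate to the Beta prior: with 2 successes and 25 failures, the posterior is Beta(1+2, 1+25) = Beta(3, 26).
E[θ | data] = 3/(3+26) = 0.1034.

Posterior mean ≈ 0.1034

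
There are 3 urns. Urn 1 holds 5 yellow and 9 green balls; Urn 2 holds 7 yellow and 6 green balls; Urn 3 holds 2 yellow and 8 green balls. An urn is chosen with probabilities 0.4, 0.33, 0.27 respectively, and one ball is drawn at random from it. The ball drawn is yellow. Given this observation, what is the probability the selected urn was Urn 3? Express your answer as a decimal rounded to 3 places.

Posterior probability ≈ 0.144

Tabulate prior·likelihood by source: [1] prior 0.4, lik 0.3571, product 0.1429; [2] prior 0.33, lik 0.5385, product 0.1777; [3] prior 0.27, lik 0.2, product 0.05400.
Normalizing constant = 0.37455; the posterior for Urn 3 is its product over the sum, 0.05400/0.37455 = 0.144.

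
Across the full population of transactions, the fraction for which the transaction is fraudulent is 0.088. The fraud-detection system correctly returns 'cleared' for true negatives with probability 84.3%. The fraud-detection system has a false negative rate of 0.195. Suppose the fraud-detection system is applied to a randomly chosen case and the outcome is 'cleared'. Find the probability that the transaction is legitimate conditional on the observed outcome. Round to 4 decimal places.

P(¬H | E) ≈ 0.9782

Write H for 'the transaction is fraudulent'. Prior odds H:¬H = 0.088/0.912 = 0.096491. For the 'cleared' outcome, the likelihood ratio is 0.195/0.843 = 0.23132.
Posterior odds = 0.096491 × 0.23132 = 0.022320, so P(H|E) = 0.022320/(1+0.022320) = 0.0218. Then P(¬H|E) = 1 − 0.0218 = 0.9782.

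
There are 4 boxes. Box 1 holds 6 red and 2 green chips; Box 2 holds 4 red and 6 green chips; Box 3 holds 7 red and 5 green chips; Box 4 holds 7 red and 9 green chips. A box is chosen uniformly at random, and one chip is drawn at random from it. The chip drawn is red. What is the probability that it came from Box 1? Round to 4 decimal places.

Tabulate prior·likelihood by source: [1] prior 0.25, lik 0.75, product 0.1875; [2] prior 0.25, lik 0.4, product 0.1000; [3] prior 0.25, lik 0.5833, product 0.1458; [4] prior 0.25, lik 0.4375, product 0.1094.
Normalizing constant = 0.54271; the posterior for Box 1 is its product over the sum, 0.1875/0.54271 = 0.3455.

Posterior probability ≈ 0.3455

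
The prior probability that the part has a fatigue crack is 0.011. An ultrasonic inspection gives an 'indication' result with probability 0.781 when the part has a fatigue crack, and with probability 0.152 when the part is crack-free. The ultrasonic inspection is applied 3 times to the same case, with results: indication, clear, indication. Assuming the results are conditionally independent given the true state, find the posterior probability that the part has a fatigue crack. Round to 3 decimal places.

Let H be the event that the part has a fatigue crack; start with P(H) = 0.011. P('indication'|H) = 0.781, P('indication'|¬H) = 0.152.
Update on result 1 ('indication'): P(H) ← 0.781·0.0110 / (0.781·0.0110 + 0.152·0.9890) = 0.0085910/0.15892 = 0.0541.
Update on result 2 ('clear'): P(H) ← 0.219·0.0541 / (0.219·0.0541 + 0.848·0.9459) = 0.011839/0.81400 = 0.0145.
Update on result 3 ('indication'): P(H) ← 0.781·0.0145 / (0.781·0.0145 + 0.152·0.9855) = 0.011359/0.16115 = 0.0705.

Posterior P(H) ≈ 0.070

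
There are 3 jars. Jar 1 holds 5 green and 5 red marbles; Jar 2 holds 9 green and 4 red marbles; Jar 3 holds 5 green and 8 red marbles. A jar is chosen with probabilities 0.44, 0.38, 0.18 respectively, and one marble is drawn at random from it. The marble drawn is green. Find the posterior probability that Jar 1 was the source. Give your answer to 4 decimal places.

Posterior probability ≈ 0.3983

P(green|Jar 1) = 0.5; P(green|Jar 2) = 0.6923; P(green|Jar 3) = 0.3846.
Prior × likelihood for each source: 0.44·0.5=0.2200, 0.38·0.6923=0.2631, 0.18·0.3846=0.06923. Summing gives P(green) = 0.55231.
P(Jar 1 | green) = 0.2200 / 0.55231 = 0.3983.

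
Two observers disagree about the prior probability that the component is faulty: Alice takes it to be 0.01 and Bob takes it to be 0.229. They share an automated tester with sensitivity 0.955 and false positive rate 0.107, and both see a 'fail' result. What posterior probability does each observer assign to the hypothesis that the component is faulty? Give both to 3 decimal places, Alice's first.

The likelihood ratio for a 'fail' result is 0.955/0.107 = 8.9252.
Alice: prior odds 0.01/0.99 = 0.010101; posterior odds 0.090154; posterior probability 0.083.
Bob: prior odds 0.229/0.771 = 0.29702; posterior odds 2.6509; posterior probability 0.726.

Alice: 0.083; Bob: 0.726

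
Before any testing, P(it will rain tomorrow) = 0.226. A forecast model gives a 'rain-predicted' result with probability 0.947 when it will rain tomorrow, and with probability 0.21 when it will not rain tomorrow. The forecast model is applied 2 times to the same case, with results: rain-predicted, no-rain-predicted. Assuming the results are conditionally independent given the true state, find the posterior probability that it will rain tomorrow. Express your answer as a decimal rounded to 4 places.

With H the event that it will rain tomorrow, the joint likelihood of the observed sequence is P(data|H) = 0.947·0.053 = 0.050191 and P(data|¬H) = 0.21·0.79 = 0.16590.
Bayes: P(H|data) = 0.226·0.050191 / (0.226·0.050191 + 0.774·0.16590) = 0.011343/0.13975 = 0.0812.

Posterior P(H) ≈ 0.0812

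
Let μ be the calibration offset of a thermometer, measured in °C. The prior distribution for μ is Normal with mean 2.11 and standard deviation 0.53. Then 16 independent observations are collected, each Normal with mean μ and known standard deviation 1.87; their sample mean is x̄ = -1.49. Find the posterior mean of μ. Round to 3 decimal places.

With known σ, the Normal prior is conjugate. Weight on the data is w = (n/σ²)/(n/σ² + 1/τ₀²) = 4.57548/(4.57548+3.55999) = 0.56241.
Posterior mean = w·x̄ + (1−w)·μ₀ = 0.56241·-1.49 + 0.43759·2.11 = 0.085.

Posterior mean ≈ 0.085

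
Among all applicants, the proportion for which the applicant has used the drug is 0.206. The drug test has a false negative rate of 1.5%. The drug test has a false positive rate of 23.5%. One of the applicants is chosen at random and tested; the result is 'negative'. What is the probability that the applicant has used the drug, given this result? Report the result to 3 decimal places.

Write H for 'the applicant has used the drug'. Prior odds H:¬H = 0.206/0.794 = 0.25945. For the 'negative' outcome, the likelihood ratio is 0.015/0.765 = 0.019608.
Posterior odds = 0.25945 × 0.019608 = 0.0050872, so P(H|E) = 0.0050872/(1+0.0050872) = 0.005.

P(H | E) ≈ 0.005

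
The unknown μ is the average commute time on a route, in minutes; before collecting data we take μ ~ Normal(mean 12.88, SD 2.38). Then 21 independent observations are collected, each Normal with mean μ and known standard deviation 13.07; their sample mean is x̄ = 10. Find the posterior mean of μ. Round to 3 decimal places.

Posterior mean ≈ 11.698

With known σ, the Normal prior is conjugate. Weight on the data is w = (n/σ²)/(n/σ² + 1/τ₀²) = 0.122933/(0.122933+0.176541) = 0.41050.
Posterior mean = w·x̄ + (1−w)·μ₀ = 0.41050·10 + 0.58950·12.88 = 11.698.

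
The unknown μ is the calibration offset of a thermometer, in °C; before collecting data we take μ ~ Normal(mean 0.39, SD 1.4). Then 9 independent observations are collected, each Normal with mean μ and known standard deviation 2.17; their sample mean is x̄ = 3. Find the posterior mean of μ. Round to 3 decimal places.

Prior precision 1/τ₀² = 1/1.4² = 0.510204; data precision n/σ² = 9/2.17² = 1.91127.
Posterior precision = 0.510204 + 1.91127 = 2.42148.
Posterior mean = (0.510204·0.39 + 1.91127·3) / 2.42148 = 2.450.

Posterior mean ≈ 2.450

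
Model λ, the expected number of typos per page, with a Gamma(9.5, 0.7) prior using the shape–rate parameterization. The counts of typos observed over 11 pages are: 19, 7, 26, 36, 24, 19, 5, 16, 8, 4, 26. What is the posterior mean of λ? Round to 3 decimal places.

Total count ∑xᵢ = 190 over n = 11 pages.
Gamma is conjugate to the Poisson likelihood: posterior is Gamma(shape = 9.5+190 = 199.5, rate = 0.7+11 = 11.7).
Posterior mean = shape/rate = 199.5/11.7 = 17.051.

Posterior mean ≈ 17.051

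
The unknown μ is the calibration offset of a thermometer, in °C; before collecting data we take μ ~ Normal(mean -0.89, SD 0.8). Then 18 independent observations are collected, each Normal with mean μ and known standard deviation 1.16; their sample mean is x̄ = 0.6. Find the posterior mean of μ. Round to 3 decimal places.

Posterior mean ≈ 0.444

Prior precision 1/τ₀² = 1/0.8² = 1.56250; data precision n/σ² = 18/1.16² = 13.3769.
Posterior precision = 1.56250 + 13.3769 = 14.9394.
Posterior mean = (1.56250·-0.89 + 13.3769·0.6) / 14.9394 = 0.444.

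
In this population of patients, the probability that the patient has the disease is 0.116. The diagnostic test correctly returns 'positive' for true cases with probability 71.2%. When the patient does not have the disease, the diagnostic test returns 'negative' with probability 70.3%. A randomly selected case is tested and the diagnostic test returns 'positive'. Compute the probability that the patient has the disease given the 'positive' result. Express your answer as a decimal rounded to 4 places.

Write H for 'the patient has the disease'. Prior odds H:¬H = 0.116/0.884 = 0.13122. For the 'positive' outcome, the likelihood ratio is 0.712/0.297 = 2.3973.
Posterior odds = 0.13122 × 2.3973 = 0.31458, so P(H|E) = 0.31458/(1+0.31458) = 0.2393.

P(H | E) ≈ 0.2393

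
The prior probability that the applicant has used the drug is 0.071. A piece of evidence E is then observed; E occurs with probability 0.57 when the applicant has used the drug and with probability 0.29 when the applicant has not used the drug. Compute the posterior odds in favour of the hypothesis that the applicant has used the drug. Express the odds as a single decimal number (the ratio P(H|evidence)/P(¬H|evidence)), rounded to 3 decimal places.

Prior odds = 0.071/(1−0.071) = 0.076426. In log-odds, ln(0.076426) = -2.5714.
Add log likelihood ratio: ln(1.9655) = 0.67576.
Posterior log-odds = -1.8957, so posterior odds = exp(-1.8957) = 0.15022.

Posterior odds ≈ 0.150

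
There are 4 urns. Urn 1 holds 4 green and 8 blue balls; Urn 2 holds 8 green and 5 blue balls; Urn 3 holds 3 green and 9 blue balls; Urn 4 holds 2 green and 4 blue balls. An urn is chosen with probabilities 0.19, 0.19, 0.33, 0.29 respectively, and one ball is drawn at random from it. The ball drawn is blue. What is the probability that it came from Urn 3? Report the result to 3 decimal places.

Tabulate prior·likelihood by source: [1] prior 0.19, lik 0.6667, product 0.1267; [2] prior 0.19, lik 0.3846, product 0.07308; [3] prior 0.33, lik 0.75, product 0.2475; [4] prior 0.29, lik 0.6667, product 0.1933.
Normalizing constant = 0.64058; the posterior for Urn 3 is its product over the sum, 0.2475/0.64058 = 0.386.

Posterior probability ≈ 0.386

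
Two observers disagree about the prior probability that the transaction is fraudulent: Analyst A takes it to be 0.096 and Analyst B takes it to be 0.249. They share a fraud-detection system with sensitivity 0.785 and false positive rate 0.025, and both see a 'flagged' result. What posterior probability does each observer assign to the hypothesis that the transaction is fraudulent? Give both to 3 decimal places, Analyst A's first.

Analyst A: 0.769; Analyst B: 0.912

P('+'|H) = 0.785, P('+'|¬H) = 0.025.
Analyst A: numerator 0.785·0.096 = 0.075360; evidence = 0.075360+0.025·0.904 = 0.097960; posterior = 0.769.
Analyst B: numerator 0.785·0.249 = 0.19546; evidence = 0.19546+0.025·0.751 = 0.21424; posterior = 0.912.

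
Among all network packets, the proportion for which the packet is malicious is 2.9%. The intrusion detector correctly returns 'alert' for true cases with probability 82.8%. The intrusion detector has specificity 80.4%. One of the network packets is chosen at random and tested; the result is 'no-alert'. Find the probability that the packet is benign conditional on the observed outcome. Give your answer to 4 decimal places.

Let H be the event that the packet is malicious. P(H) = 0.029, so P(¬H) = 0.971. With E the 'no-alert' result, P(E|H) = 0.172 and P(E|¬H) = 0.804.
P(E) = 0.172·0.029 + 0.804·0.971 = 0.0049880 + 0.78068 = 0.78567.
By Bayes' theorem, P(H|E) = 0.0049880 / 0.78567 = 0.0063. Hence P(¬H|E) = 1 − 0.0063 = 0.9937.

P(¬H | E) ≈ 0.9937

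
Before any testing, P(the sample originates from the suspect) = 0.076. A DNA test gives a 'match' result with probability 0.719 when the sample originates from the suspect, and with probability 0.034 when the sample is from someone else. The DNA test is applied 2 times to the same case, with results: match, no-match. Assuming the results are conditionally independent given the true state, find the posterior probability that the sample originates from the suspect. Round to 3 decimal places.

Let H be the event that the sample originates from the suspect; start with P(H) = 0.076. P('match'|H) = 0.719, P('match'|¬H) = 0.034.
Update on result 1 ('match'): P(H) ← 0.719·0.0760 / (0.719·0.0760 + 0.034·0.9240) = 0.054644/0.086060 = 0.6350.
Update on result 2 ('no-match'): P(H) ← 0.281·0.6350 / (0.281·0.6350 + 0.966·0.3650) = 0.17842/0.53106 = 0.3360.

Posterior P(H) ≈ 0.336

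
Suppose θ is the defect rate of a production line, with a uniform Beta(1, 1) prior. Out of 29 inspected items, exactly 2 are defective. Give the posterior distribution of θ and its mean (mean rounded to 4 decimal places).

Posterior: Beta(3, 28); mean ≈ 0.0968

Observing 2 successes and 27 failures updates Beta(1, 1) by adding the success and failure counts to the two shape parameters: α = 1+2 = 3, β = 1+27 = 28.
E[θ | data] = 3/(3+28) = 0.0968.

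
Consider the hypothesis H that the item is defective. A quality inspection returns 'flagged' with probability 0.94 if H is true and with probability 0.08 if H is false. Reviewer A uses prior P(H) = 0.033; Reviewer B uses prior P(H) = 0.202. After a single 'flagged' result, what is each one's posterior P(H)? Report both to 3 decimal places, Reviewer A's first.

P('+'|H) = 0.94, P('+'|¬H) = 0.08.
Reviewer A: numerator 0.94·0.033 = 0.031020; evidence = 0.031020+0.08·0.967 = 0.10838; posterior = 0.286.
Reviewer B: numerator 0.94·0.202 = 0.18988; evidence = 0.18988+0.08·0.798 = 0.25372; posterior = 0.748.

Reviewer A: 0.286; Reviewer B: 0.748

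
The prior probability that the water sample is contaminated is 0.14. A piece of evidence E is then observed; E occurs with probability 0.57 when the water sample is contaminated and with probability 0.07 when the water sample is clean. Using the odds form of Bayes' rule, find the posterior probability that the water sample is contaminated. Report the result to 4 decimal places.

Prior odds = 0.14/(1−0.14) = 0.16279.
Likelihood ratio for E = 0.57/0.07 = 8.1429.
Posterior odds = prior odds × LR = 1.3256.
Posterior probability = odds/(1+odds) = 1.3256/2.3256 = 0.5700.

Posterior probability ≈ 0.5700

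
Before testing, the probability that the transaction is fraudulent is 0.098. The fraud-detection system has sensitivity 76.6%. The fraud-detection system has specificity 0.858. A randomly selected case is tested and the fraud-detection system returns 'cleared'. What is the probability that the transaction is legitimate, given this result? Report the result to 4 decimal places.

Let H be the event that the transaction is fraudulent. P(H) = 0.098, so P(¬H) = 0.902. With E the 'cleared' result, P(E|H) = 0.234 and P(E|¬H) = 0.858.
P(E) = 0.234·0.098 + 0.858·0.902 = 0.022932 + 0.77392 = 0.79685.
By Bayes' theorem, P(H|E) = 0.022932 / 0.79685 = 0.0288. Hence P(¬H|E) = 1 − 0.0288 = 0.9712.

P(¬H | E) ≈ 0.9712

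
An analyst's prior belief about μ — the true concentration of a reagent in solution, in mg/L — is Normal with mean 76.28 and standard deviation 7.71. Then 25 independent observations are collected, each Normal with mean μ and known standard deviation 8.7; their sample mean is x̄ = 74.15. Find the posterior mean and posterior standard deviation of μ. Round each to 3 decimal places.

Posterior mean ≈ 74.253; posterior SD ≈ 1.697

Prior precision 1/τ₀² = 1/7.71² = 0.0168225; data precision n/σ² = 25/8.7² = 0.330295.
Posterior precision = 0.0168225 + 0.330295 = 0.347117, giving posterior SD = 1/√0.347117 = 1.697.
Posterior mean = (0.0168225·76.28 + 0.330295·74.15) / 0.347117 = 74.253.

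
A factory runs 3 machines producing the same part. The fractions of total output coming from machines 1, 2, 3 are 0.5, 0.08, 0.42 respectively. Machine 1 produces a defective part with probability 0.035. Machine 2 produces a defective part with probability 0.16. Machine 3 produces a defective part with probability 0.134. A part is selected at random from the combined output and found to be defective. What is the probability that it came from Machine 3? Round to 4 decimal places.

Posterior probability ≈ 0.6500

P(defective|M1) = 0.035; P(defective|M2) = 0.16; P(defective|M3) = 0.134.
Prior × likelihood for each source: 0.5·0.035=0.01750, 0.08·0.16=0.01280, 0.42·0.134=0.05628. Summing gives P(defective) = 0.086580.
P(Machine 3 | defective) = 0.05628 / 0.086580 = 0.6500.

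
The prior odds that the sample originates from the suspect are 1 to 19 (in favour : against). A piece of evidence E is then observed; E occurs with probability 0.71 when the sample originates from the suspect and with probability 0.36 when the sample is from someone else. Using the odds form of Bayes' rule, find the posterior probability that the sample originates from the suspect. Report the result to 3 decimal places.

Prior odds = 1/19 = 0.052632. In log-odds, ln(0.052632) = -2.9444.
Add log likelihood ratio: ln(1.9722) = 0.67916.
Posterior log-odds = -2.2653, so posterior odds = exp(-2.2653) = 0.10380. Converting, P(H|E) = 0.10380/1.1038 = 0.094.

Posterior probability ≈ 0.094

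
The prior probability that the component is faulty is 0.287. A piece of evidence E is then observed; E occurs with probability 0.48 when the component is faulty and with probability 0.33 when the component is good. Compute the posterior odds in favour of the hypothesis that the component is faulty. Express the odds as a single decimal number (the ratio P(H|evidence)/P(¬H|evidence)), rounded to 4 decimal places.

Posterior odds ≈ 0.5855

Prior odds = 0.287/(1−0.287) = 0.40252. In log-odds, ln(0.40252) = -0.91000.
Add log likelihood ratio: ln(1.4545) = 0.37469.
Posterior log-odds = -0.53531, so posterior odds = exp(-0.53531) = 0.58549.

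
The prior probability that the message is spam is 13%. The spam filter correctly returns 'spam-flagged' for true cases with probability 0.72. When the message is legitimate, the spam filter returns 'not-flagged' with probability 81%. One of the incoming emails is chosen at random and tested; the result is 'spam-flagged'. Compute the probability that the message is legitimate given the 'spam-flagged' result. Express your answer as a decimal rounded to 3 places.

P(¬H | E) ≈ 0.638

Write H for 'the message is spam'. Prior odds H:¬H = 0.13/0.87 = 0.14943. For the 'spam-flagged' outcome, the likelihood ratio is 0.72/0.19 = 3.7895.
Posterior odds = 0.14943 × 3.7895 = 0.56624, so P(H|E) = 0.56624/(1+0.56624) = 0.362. Then P(¬H|E) = 1 − 0.362 = 0.638.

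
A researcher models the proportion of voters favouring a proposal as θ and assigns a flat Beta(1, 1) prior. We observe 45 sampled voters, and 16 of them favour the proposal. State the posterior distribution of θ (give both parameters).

Posterior: Beta(17, 30)

The binomial likelihood is conjugate to the Beta prior: with 16 successes and 29 failures, the posterior is Beta(1+16, 1+29) = Beta(17, 30).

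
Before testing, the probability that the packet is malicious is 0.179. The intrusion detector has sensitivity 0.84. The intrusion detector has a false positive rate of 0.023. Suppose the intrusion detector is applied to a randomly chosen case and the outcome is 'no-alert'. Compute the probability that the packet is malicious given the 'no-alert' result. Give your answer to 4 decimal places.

P(H | E) ≈ 0.0345

Write H for 'the packet is malicious'. Prior odds H:¬H = 0.179/0.821 = 0.21803. For the 'no-alert' outcome, the likelihood ratio is 0.16/0.977 = 0.16377.
Posterior odds = 0.21803 × 0.16377 = 0.035706, so P(H|E) = 0.035706/(1+0.035706) = 0.0345.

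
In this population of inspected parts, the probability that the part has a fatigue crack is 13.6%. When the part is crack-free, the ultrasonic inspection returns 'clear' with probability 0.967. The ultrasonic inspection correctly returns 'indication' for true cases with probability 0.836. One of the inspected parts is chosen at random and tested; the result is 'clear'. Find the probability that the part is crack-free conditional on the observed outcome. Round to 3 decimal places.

P(¬H | E) ≈ 0.974

Write H for 'the part has a fatigue crack'. Prior odds H:¬H = 0.136/0.864 = 0.15741. For the 'clear' outcome, the likelihood ratio is 0.164/0.967 = 0.16960.
Posterior odds = 0.15741 × 0.16960 = 0.026696, so P(H|E) = 0.026696/(1+0.026696) = 0.026. Then P(¬H|E) = 1 − 0.026 = 0.974.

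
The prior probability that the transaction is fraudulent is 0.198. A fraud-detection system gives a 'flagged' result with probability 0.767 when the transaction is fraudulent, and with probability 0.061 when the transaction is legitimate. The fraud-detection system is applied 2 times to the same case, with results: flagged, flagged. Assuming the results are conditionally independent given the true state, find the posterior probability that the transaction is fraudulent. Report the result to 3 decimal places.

Let H be the event that the transaction is fraudulent; start with P(H) = 0.198. P('flagged'|H) = 0.767, P('flagged'|¬H) = 0.061.
Update on result 1 ('flagged'): P(H) ← 0.767·0.1980 / (0.767·0.1980 + 0.061·0.8020) = 0.15187/0.20079 = 0.7563.
Update on result 2 ('flagged'): P(H) ← 0.767·0.7563 / (0.767·0.7563 + 0.061·0.2437) = 0.58012/0.59498 = 0.9750.

Posterior P(H) ≈ 0.975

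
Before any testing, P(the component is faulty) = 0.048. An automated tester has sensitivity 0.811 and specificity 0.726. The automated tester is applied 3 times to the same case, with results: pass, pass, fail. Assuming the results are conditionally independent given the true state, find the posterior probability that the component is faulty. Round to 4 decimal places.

With H the event that the component is faulty, the joint likelihood of the observed sequence is P(data|H) = 0.189·0.189·0.811 = 0.028970 and P(data|¬H) = 0.726·0.726·0.274 = 0.14442.
Bayes: P(H|data) = 0.048·0.028970 / (0.048·0.028970 + 0.952·0.14442) = 0.0013905/0.13888 = 0.0100.

Posterior P(H) ≈ 0.0100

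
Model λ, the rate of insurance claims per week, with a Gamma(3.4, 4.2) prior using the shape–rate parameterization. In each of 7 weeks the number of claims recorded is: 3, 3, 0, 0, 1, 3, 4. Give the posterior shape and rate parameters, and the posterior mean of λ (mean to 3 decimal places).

The Poisson likelihood adds the total count to the shape and the number of exposure periods to the rate. Here ∑xᵢ = 14 and n = 7, so shape 3.4→17.4 and rate 4.2→11.2.
E[λ | data] = 17.4/11.2 = 1.554.

Posterior: Gamma(shape=17.4, rate=11.2); mean ≈ 1.554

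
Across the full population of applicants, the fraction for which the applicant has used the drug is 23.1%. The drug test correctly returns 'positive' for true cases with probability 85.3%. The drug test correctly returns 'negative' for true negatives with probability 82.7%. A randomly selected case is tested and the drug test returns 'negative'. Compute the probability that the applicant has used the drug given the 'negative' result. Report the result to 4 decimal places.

P(H | E) ≈ 0.0507

Write H for 'the applicant has used the drug'. Prior odds H:¬H = 0.231/0.769 = 0.30039. For the 'negative' outcome, the likelihood ratio is 0.147/0.827 = 0.17775.
Posterior odds = 0.30039 × 0.17775 = 0.053395, so P(H|E) = 0.053395/(1+0.053395) = 0.0507.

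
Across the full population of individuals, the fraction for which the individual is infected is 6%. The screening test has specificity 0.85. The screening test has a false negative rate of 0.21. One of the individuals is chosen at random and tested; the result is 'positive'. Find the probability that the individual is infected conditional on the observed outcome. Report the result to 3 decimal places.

P(H | E) ≈ 0.252

Write H for 'the individual is infected'. Prior odds H:¬H = 0.06/0.94 = 0.063830. For the 'positive' outcome, the likelihood ratio is 0.79/0.15 = 5.2667.
Posterior odds = 0.063830 × 5.2667 = 0.33617, so P(H|E) = 0.33617/(1+0.33617) = 0.252.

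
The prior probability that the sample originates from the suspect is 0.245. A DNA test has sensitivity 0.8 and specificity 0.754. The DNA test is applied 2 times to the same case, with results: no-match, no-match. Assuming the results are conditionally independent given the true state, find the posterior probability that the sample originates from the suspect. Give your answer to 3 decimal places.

Let H be the event that the sample originates from the suspect; start with P(H) = 0.245. P('match'|H) = 0.8, P('match'|¬H) = 0.246.
Update on result 1 ('no-match'): P(H) ← 0.2·0.2450 / (0.2·0.2450 + 0.754·0.7550) = 0.049000/0.61827 = 0.0793.
Update on result 2 ('no-match'): P(H) ← 0.2·0.0793 / (0.2·0.0793 + 0.754·0.9207) = 0.015851/0.71009 = 0.0223.

Posterior P(H) ≈ 0.022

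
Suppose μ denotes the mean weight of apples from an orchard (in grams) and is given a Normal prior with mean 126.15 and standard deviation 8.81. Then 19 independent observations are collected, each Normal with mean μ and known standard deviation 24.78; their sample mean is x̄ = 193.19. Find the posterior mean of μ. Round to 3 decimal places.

Posterior mean ≈ 173.482

Prior precision 1/τ₀² = 1/8.81² = 0.0128839; data precision n/σ² = 19/24.78² = 0.0309422.
Posterior precision = 0.0128839 + 0.0309422 = 0.0438261.
Posterior mean = (0.0128839·126.15 + 0.0309422·193.19) / 0.0438261 = 173.482.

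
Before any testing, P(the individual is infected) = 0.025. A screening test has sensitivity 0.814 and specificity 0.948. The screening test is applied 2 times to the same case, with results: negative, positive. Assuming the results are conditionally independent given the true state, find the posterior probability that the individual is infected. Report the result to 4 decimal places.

With H the event that the individual is infected, the joint likelihood of the observed sequence is P(data|H) = 0.186·0.814 = 0.15140 and P(data|¬H) = 0.948·0.052 = 0.049296.
Bayes: P(H|data) = 0.025·0.15140 / (0.025·0.15140 + 0.975·0.049296) = 0.0037851/0.051849 = 0.0730.

Posterior P(H) ≈ 0.0730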